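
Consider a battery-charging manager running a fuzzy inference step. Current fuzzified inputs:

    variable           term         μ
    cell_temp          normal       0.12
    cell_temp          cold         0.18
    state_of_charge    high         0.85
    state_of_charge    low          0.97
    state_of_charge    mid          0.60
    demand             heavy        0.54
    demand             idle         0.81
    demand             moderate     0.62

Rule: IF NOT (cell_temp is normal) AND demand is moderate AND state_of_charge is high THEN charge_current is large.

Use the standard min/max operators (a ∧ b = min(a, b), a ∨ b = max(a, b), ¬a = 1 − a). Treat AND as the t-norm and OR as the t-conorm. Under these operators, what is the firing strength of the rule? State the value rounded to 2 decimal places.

firing strength: ¬normal=1−0.12=0.88, moderate=0.62, high=0.85; AND[min(a, b)] → w = 0.62

0.62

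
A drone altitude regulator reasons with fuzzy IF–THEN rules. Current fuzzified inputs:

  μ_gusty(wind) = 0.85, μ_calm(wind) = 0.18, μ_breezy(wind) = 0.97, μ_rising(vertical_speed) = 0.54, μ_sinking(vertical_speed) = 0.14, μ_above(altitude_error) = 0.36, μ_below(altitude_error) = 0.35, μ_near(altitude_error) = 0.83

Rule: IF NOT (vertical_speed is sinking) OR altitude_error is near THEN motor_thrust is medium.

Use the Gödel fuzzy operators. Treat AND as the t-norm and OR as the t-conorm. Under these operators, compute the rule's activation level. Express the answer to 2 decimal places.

firing strength: ¬sinking=1−0.14=0.86, near=0.83; OR[max(a, b)] → w = 0.86

0.86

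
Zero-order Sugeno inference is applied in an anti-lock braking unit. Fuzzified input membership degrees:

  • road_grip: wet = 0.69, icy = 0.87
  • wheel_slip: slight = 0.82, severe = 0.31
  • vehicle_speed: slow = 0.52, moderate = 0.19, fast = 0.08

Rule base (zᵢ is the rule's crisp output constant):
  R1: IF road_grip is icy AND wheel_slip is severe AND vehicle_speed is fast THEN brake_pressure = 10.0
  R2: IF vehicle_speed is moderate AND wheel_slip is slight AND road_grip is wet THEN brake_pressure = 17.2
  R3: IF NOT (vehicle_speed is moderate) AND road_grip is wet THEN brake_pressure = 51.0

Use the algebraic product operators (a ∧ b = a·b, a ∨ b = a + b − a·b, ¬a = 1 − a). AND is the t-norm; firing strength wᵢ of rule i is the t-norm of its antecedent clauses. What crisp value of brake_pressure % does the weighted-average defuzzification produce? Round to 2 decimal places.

44.43

R1 (z=10.0): icy=0.87, severe=0.31, fast=0.08; AND[a·b] → w = 0.0216
R2 (z=17.2): moderate=0.19, slight=0.82, wet=0.69; AND[a·b] → w = 0.1075
R3 (z=51.0): ¬moderate=1−0.19=0.81, wet=0.69; AND[a·b] → w = 0.5589
Weighted average = (0.0216·10.0 + 0.1075·17.2 + 0.5589·51.0) / (0.0216 + 0.1075 + 0.5589)
  = 30.5687 / 0.6880 = 44.43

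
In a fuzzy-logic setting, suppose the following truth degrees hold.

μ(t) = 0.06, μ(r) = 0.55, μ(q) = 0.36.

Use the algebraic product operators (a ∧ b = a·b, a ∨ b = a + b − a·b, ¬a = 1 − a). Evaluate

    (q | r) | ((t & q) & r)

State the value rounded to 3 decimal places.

q | r = a + b − a·b on (0.3600, 0.5500) = 0.7120
t & q = a·b on (0.0600, 0.3600) = 0.0216
(t & q) & r = a·b on (0.0216, 0.5500) = 0.0119
(q | r) | ((t & q) & r) = a + b − a·b on (0.7120, 0.0119) = 0.7154

0.715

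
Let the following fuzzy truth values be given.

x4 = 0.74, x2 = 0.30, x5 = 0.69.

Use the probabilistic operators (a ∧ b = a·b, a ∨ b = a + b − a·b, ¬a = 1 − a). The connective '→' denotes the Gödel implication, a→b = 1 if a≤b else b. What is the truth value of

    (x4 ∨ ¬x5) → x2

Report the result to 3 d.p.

0.300

¬x5 = 1 − 0.6900 = 0.3100
x4 ∨ ¬x5 = a + b − a·b on (0.7400, 0.3100) = 0.8206
(x4 ∨ ¬x5) → x2  [Gödel: 1 if a≤b else b] with a=0.8206, b=0.3000 → 0.3000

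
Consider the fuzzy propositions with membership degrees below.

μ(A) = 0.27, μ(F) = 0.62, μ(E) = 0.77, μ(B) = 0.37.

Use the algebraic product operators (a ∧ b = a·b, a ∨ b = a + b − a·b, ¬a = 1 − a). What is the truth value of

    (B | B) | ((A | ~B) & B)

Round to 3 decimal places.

0.710

B | B = a + b − a·b on (0.3700, 0.3700) = 0.6031
~B = 1 − 0.3700 = 0.6300
A | ~B = a + b − a·b on (0.2700, 0.6300) = 0.7299
(A | ~B) & B = a·b on (0.7299, 0.3700) = 0.2701
(B | B) | ((A | ~B) & B) = a + b − a·b on (0.6031, 0.2701) = 0.7103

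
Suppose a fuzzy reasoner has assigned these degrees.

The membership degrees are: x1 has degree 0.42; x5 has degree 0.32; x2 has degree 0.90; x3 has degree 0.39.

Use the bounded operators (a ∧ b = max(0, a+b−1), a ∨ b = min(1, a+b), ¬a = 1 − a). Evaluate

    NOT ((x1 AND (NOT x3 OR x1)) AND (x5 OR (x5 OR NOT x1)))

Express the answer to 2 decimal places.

NOT x3 = 1 − 0.39 = 0.61
NOT x3 OR x1 = min(1, a+b) on (0.61, 0.42) = 1.00
x1 AND (NOT x3 OR x1) = max(0, a+b−1) on (0.42, 1.00) = 0.42
NOT x1 = 1 − 0.42 = 0.58
x5 OR NOT x1 = min(1, a+b) on (0.32, 0.58) = 0.90
x5 OR (x5 OR NOT x1) = min(1, a+b) on (0.32, 0.90) = 1.00
(x1 AND (NOT x3 OR x1)) AND (x5 OR (x5 OR NOT x1)) = max(0, a+b−1) on (0.42, 1.00) = 0.42
NOT ((x1 AND (NOT x3 OR x1)) AND (x5 OR (x5 OR NOT x1))) = 1 − 0.42 = 0.58

0.58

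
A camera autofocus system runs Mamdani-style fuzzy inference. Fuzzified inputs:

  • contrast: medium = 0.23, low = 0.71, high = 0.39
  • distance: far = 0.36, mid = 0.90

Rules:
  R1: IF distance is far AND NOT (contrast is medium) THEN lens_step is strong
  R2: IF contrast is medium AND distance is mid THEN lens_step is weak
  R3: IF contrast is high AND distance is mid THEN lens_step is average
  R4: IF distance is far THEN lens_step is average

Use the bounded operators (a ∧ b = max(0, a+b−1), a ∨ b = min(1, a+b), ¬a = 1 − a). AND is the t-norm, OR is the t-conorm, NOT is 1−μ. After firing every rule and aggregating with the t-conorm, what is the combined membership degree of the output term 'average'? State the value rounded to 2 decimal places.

R1: far=0.36, ¬medium=1−0.23=0.77; AND[max(0, a+b−1)] → w = 0.13
R2: medium=0.23, mid=0.90; AND[max(0, a+b−1)] → w = 0.13
R3: high=0.39, mid=0.90; AND[max(0, a+b−1)] → w = 0.29
R4: far=0.36 → w = 0.36
Rules with consequent 'average': {R3, R4} → strengths 0.29, 0.36
Aggregate via t-conorm [min(1, a+b)]: 0.65

0.65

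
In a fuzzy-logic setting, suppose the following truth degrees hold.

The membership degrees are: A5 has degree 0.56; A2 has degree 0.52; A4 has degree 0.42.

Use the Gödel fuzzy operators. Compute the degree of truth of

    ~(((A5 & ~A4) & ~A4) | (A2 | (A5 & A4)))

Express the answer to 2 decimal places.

~A4 = 1 − 0.42 = 0.58
A5 & ~A4 = min(a, b) on (0.56, 0.58) = 0.56
~A4 = 1 − 0.42 = 0.58
(A5 & ~A4) & ~A4 = min(a, b) on (0.56, 0.58) = 0.56
A5 & A4 = min(a, b) on (0.56, 0.42) = 0.42
A2 | (A5 & A4) = max(a, b) on (0.52, 0.42) = 0.52
((A5 & ~A4) & ~A4) | (A2 | (A5 & A4)) = max(a, b) on (0.56, 0.52) = 0.56
~(((A5 & ~A4) & ~A4) | (A2 | (A5 & A4))) = 1 − 0.56 = 0.44

0.44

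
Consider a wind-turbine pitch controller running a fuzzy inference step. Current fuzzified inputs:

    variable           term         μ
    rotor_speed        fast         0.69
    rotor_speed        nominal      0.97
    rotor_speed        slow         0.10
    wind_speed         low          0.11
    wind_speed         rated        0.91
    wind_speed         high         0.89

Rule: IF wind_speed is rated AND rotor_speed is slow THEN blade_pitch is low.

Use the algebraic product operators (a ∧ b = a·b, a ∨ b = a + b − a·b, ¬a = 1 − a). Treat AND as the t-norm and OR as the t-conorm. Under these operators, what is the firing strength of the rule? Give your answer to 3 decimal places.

0.091

firing strength: rated=0.91, slow=0.10; AND[a·b] → w = 0.0910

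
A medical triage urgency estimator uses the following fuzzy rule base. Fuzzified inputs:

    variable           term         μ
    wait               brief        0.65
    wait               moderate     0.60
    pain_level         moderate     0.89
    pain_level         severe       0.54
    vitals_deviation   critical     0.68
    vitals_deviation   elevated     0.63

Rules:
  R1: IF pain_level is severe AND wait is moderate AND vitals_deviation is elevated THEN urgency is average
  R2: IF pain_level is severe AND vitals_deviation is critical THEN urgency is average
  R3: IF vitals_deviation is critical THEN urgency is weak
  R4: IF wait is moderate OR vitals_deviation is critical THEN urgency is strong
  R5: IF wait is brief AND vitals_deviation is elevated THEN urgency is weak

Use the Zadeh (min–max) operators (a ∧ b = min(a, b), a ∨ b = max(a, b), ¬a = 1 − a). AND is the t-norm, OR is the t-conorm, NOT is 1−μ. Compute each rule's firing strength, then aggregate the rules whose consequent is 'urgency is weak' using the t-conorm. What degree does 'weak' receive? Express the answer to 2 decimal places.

0.68

R1: severe=0.54, moderate=0.60, elevated=0.63; AND[min(a, b)] → w = 0.54
R2: severe=0.54, critical=0.68; AND[min(a, b)] → w = 0.54
R3: critical=0.68 → w = 0.68
R4: moderate=0.60, critical=0.68; OR[max(a, b)] → w = 0.68
R5: brief=0.65, elevated=0.63; AND[min(a, b)] → w = 0.63
Rules with consequent 'weak': {R3, R5} → strengths 0.68, 0.63
Aggregate via t-conorm [max(a, b)]: 0.68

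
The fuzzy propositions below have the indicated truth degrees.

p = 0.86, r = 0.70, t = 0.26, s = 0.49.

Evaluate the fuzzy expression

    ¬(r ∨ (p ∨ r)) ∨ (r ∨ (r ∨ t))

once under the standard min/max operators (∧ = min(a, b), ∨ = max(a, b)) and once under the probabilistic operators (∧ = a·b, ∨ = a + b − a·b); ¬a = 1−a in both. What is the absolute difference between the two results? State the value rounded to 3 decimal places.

0.234

Under standard min/max:
  p ∨ r = max(a, b) on (0.86, 0.70) = 0.86
  r ∨ (p ∨ r) = max(a, b) on (0.70, 0.86) = 0.86
  ¬(r ∨ (p ∨ r)) = 1 − 0.86 = 0.14
  r ∨ t = max(a, b) on (0.70, 0.26) = 0.70
  r ∨ (r ∨ t) = max(a, b) on (0.70, 0.70) = 0.70
  ¬(r ∨ (p ∨ r)) ∨ (r ∨ (r ∨ t)) = max(a, b) on (0.14, 0.70) = 0.70
  → value = 0.7000
Under probabilistic:
  p ∨ r = a + b − a·b on (0.8600, 0.7000) = 0.9580
  r ∨ (p ∨ r) = a + b − a·b on (0.7000, 0.9580) = 0.9874
  ¬(r ∨ (p ∨ r)) = 1 − 0.9874 = 0.0126
  r ∨ t = a + b − a·b on (0.7000, 0.2600) = 0.7780
  r ∨ (r ∨ t) = a + b − a·b on (0.7000, 0.7780) = 0.9334
  ¬(r ∨ (p ∨ r)) ∨ (r ∨ (r ∨ t)) = a + b − a·b on (0.0126, 0.9334) = 0.9342
  → value = 0.9342
|0.7000 − 0.9342| = 0.234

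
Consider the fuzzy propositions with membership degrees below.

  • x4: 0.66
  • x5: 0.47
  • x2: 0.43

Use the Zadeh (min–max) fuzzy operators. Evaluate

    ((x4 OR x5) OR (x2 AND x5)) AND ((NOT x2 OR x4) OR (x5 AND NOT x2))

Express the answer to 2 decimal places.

0.66

x4 OR x5 = max(a, b) on (0.66, 0.47) = 0.66
x2 AND x5 = min(a, b) on (0.43, 0.47) = 0.43
(x4 OR x5) OR (x2 AND x5) = max(a, b) on (0.66, 0.43) = 0.66
NOT x2 = 1 − 0.43 = 0.57
NOT x2 OR x4 = max(a, b) on (0.57, 0.66) = 0.66
NOT x2 = 1 − 0.43 = 0.57
x5 AND NOT x2 = min(a, b) on (0.47, 0.57) = 0.47
(NOT x2 OR x4) OR (x5 AND NOT x2) = max(a, b) on (0.66, 0.47) = 0.66
((x4 OR x5) OR (x2 AND x5)) AND ((NOT x2 OR x4) OR (x5 AND NOT x2)) = min(a, b) on (0.66, 0.66) = 0.66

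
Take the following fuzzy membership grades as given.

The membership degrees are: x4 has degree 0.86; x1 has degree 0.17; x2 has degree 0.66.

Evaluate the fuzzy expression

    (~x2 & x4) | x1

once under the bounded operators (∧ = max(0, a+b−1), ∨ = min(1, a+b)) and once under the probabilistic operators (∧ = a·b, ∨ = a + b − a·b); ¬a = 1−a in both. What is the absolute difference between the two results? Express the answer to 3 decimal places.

Under bounded:
  ~x2 = 1 − 0.66 = 0.34
  ~x2 & x4 = max(0, a+b−1) on (0.34, 0.86) = 0.20
  (~x2 & x4) | x1 = min(1, a+b) on (0.20, 0.17) = 0.37
  → value = 0.3700
Under probabilistic:
  ~x2 = 1 − 0.6600 = 0.3400
  ~x2 & x4 = a·b on (0.3400, 0.8600) = 0.2924
  (~x2 & x4) | x1 = a + b − a·b on (0.2924, 0.1700) = 0.4127
  → value = 0.4127
|0.3700 − 0.4127| = 0.043

0.043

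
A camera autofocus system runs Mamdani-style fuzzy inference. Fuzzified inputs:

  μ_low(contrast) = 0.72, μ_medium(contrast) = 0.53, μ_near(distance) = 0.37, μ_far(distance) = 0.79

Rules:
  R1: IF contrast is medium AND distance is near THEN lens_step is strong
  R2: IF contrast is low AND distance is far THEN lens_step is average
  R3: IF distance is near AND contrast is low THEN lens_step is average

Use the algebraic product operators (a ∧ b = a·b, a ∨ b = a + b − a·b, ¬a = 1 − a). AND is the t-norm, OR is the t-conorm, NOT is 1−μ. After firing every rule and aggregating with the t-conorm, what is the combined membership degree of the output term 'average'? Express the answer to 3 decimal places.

0.684

R1: medium=0.53, near=0.37; AND[a·b] → w = 0.1961
R2: low=0.72, far=0.79; AND[a·b] → w = 0.5688
R3: near=0.37, low=0.72; AND[a·b] → w = 0.2664
Rules with consequent 'average': {R2, R3} → strengths 0.5688, 0.2664
Aggregate via t-conorm [a + b − a·b]: 0.6837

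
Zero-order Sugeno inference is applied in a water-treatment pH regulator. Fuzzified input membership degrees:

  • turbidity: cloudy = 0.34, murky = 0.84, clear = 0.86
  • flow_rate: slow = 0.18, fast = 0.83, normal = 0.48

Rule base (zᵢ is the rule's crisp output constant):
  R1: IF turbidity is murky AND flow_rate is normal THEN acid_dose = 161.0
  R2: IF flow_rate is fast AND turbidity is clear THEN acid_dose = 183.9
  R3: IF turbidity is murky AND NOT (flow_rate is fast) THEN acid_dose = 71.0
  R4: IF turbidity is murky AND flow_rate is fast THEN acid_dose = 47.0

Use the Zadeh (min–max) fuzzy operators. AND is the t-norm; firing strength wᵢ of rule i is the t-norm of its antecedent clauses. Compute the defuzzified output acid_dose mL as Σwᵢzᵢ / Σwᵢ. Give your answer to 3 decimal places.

R1 (z=161.0): murky=0.84, normal=0.48; AND[min(a, b)] → w = 0.48
R2 (z=183.9): fast=0.83, clear=0.86; AND[min(a, b)] → w = 0.83
R3 (z=71.0): murky=0.84, ¬fast=1−0.83=0.17; AND[min(a, b)] → w = 0.17
R4 (z=47.0): murky=0.84, fast=0.83; AND[min(a, b)] → w = 0.83
Weighted average = (0.48·161.0 + 0.83·183.9 + 0.17·71.0 + 0.83·47.0) / (0.48 + 0.83 + 0.17 + 0.83)
  = 280.9970 / 2.3100 = 121.644

121.644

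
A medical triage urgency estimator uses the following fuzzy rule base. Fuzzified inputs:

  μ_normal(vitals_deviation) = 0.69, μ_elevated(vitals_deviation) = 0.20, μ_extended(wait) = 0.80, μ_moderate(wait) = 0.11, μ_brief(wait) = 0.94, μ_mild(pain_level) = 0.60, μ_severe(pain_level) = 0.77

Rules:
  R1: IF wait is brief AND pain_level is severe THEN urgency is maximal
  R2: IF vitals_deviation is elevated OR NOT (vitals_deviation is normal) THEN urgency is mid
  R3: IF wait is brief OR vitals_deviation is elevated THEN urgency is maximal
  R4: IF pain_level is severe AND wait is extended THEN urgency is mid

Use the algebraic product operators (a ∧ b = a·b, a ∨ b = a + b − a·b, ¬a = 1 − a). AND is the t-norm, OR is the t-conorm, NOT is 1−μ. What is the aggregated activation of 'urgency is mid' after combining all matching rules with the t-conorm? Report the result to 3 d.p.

R1: brief=0.94, severe=0.77; AND[a·b] → w = 0.7238
R2: elevated=0.20, ¬normal=1−0.69=0.31; OR[a + b − a·b] → w = 0.4480
R3: brief=0.94, elevated=0.20; OR[a + b − a·b] → w = 0.9520
R4: severe=0.77, extended=0.80; AND[a·b] → w = 0.6160
Rules with consequent 'mid': {R2, R4} → strengths 0.4480, 0.6160
Aggregate via t-conorm [a + b − a·b]: 0.7880

0.788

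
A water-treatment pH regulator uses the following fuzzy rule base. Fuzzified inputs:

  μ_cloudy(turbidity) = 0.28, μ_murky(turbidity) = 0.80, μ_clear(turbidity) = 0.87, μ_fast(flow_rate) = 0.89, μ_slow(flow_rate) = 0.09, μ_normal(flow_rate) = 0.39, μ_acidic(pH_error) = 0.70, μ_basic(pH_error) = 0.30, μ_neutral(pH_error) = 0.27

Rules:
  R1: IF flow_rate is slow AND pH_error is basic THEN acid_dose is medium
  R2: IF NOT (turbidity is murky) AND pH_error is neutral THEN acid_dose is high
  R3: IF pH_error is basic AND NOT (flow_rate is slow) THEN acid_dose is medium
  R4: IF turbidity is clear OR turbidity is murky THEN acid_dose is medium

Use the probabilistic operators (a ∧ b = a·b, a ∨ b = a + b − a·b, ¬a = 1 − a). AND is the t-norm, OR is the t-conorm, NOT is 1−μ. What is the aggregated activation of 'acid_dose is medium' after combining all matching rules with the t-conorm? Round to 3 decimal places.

R1: slow=0.09, basic=0.30; AND[a·b] → w = 0.0270
R2: ¬murky=1−0.80=0.20, neutral=0.27; AND[a·b] → w = 0.0540
R3: basic=0.30, ¬slow=1−0.09=0.91; AND[a·b] → w = 0.2730
R4: clear=0.87, murky=0.80; OR[a + b − a·b] → w = 0.9740
Rules with consequent 'medium': {R1, R3, R4} → strengths 0.0270, 0.2730, 0.9740
Aggregate via t-conorm [a + b − a·b]: 0.9816

0.982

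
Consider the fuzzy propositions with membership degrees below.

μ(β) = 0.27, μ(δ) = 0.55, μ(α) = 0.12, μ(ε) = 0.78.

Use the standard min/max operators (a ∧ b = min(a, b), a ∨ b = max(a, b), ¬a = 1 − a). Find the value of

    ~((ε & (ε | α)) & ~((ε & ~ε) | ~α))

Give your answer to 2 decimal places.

0.88

ε | α = max(a, b) on (0.78, 0.12) = 0.78
ε & (ε | α) = min(a, b) on (0.78, 0.78) = 0.78
~ε = 1 − 0.78 = 0.22
ε & ~ε = min(a, b) on (0.78, 0.22) = 0.22
~α = 1 − 0.12 = 0.88
(ε & ~ε) | ~α = max(a, b) on (0.22, 0.88) = 0.88
~((ε & ~ε) | ~α) = 1 − 0.88 = 0.12
(ε & (ε | α)) & ~((ε & ~ε) | ~α) = min(a, b) on (0.78, 0.12) = 0.12
~((ε & (ε | α)) & ~((ε & ~ε) | ~α)) = 1 − 0.12 = 0.88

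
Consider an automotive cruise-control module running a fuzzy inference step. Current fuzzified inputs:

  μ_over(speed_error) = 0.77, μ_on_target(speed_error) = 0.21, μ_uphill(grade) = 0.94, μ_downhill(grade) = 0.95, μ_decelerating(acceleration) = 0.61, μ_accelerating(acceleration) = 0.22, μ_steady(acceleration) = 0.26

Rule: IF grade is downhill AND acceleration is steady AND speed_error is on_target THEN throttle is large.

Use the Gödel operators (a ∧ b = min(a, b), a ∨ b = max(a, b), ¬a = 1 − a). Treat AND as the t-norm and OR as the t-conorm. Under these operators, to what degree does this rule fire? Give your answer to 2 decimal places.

0.21

firing strength: downhill=0.95, steady=0.26, on_target=0.21; AND[min(a, b)] → w = 0.21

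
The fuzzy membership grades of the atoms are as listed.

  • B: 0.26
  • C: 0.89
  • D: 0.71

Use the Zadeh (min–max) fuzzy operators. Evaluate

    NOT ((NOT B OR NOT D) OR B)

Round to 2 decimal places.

0.26

NOT B = 1 − 0.26 = 0.74
NOT D = 1 − 0.71 = 0.29
NOT B OR NOT D = max(a, b) on (0.74, 0.29) = 0.74
(NOT B OR NOT D) OR B = max(a, b) on (0.74, 0.26) = 0.74
NOT ((NOT B OR NOT D) OR B) = 1 − 0.74 = 0.26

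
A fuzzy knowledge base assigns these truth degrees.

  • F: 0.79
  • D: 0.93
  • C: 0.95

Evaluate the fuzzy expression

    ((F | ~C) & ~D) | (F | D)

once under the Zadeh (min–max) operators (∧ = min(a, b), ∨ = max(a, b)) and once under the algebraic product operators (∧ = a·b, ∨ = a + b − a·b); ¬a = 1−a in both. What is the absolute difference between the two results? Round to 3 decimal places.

0.056

Under Zadeh (min–max):
  ~C = 1 − 0.95 = 0.05
  F | ~C = max(a, b) on (0.79, 0.05) = 0.79
  ~D = 1 − 0.93 = 0.07
  (F | ~C) & ~D = min(a, b) on (0.79, 0.07) = 0.07
  F | D = max(a, b) on (0.79, 0.93) = 0.93
  ((F | ~C) & ~D) | (F | D) = max(a, b) on (0.07, 0.93) = 0.93
  → value = 0.9300
Under algebraic product:
  ~C = 1 − 0.9500 = 0.0500
  F | ~C = a + b − a·b on (0.7900, 0.0500) = 0.8005
  ~D = 1 − 0.9300 = 0.0700
  (F | ~C) & ~D = a·b on (0.8005, 0.0700) = 0.0560
  F | D = a + b − a·b on (0.7900, 0.9300) = 0.9853
  ((F | ~C) & ~D) | (F | D) = a + b − a·b on (0.0560, 0.9853) = 0.9861
  → value = 0.9861
|0.9300 − 0.9861| = 0.056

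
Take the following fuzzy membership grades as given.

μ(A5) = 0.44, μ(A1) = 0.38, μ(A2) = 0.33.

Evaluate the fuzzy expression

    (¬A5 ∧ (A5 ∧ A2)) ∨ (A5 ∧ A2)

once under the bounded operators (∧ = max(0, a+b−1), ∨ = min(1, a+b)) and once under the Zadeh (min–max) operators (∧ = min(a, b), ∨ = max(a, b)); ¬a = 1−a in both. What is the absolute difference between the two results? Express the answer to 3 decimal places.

Under bounded:
  ¬A5 = 1 − 0.44 = 0.56
  A5 ∧ A2 = max(0, a+b−1) on (0.44, 0.33) = 0.00
  ¬A5 ∧ (A5 ∧ A2) = max(0, a+b−1) on (0.56, 0.00) = 0.00
  A5 ∧ A2 = max(0, a+b−1) on (0.44, 0.33) = 0.00
  (¬A5 ∧ (A5 ∧ A2)) ∨ (A5 ∧ A2) = min(1, a+b) on (0.00, 0.00) = 0.00
  → value = 0.0000
Under Zadeh (min–max):
  ¬A5 = 1 − 0.44 = 0.56
  A5 ∧ A2 = min(a, b) on (0.44, 0.33) = 0.33
  ¬A5 ∧ (A5 ∧ A2) = min(a, b) on (0.56, 0.33) = 0.33
  A5 ∧ A2 = min(a, b) on (0.44, 0.33) = 0.33
  (¬A5 ∧ (A5 ∧ A2)) ∨ (A5 ∧ A2) = max(a, b) on (0.33, 0.33) = 0.33
  → value = 0.3300
|0.0000 − 0.3300| = 0.330

0.330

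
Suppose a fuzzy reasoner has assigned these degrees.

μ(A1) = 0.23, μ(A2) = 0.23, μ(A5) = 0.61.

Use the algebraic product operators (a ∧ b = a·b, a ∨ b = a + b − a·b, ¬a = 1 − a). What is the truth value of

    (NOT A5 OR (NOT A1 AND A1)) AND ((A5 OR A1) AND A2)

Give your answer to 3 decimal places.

NOT A5 = 1 − 0.6100 = 0.3900
NOT A1 = 1 − 0.2300 = 0.7700
NOT A1 AND A1 = a·b on (0.7700, 0.2300) = 0.1771
NOT A5 OR (NOT A1 AND A1) = a + b − a·b on (0.3900, 0.1771) = 0.4980
A5 OR A1 = a + b − a·b on (0.6100, 0.2300) = 0.6997
(A5 OR A1) AND A2 = a·b on (0.6997, 0.2300) = 0.1609
(NOT A5 OR (NOT A1 AND A1)) AND ((A5 OR A1) AND A2) = a·b on (0.4980, 0.1609) = 0.0801

0.080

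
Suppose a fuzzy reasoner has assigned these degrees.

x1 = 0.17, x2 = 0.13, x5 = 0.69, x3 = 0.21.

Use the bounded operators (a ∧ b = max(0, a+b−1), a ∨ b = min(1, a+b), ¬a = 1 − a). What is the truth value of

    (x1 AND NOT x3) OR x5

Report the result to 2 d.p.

0.69

NOT x3 = 1 − 0.21 = 0.79
x1 AND NOT x3 = max(0, a+b−1) on (0.17, 0.79) = 0.00
(x1 AND NOT x3) OR x5 = min(1, a+b) on (0.00, 0.69) = 0.69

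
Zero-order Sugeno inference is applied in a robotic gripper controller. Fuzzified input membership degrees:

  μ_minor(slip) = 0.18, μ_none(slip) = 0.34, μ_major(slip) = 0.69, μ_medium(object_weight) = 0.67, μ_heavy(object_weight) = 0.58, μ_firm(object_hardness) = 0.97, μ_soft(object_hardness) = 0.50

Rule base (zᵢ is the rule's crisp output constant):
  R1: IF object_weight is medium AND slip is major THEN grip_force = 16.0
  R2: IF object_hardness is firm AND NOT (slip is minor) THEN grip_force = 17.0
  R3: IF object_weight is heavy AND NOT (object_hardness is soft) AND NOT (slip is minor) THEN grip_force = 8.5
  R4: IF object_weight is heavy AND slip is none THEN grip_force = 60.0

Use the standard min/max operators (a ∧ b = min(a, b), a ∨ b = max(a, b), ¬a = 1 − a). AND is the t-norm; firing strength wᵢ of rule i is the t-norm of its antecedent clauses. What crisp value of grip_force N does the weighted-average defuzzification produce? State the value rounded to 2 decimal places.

21.16

R1 (z=16.0): medium=0.67, major=0.69; AND[min(a, b)] → w = 0.67
R2 (z=17.0): firm=0.97, ¬minor=1−0.18=0.82; AND[min(a, b)] → w = 0.82
R3 (z=8.5): heavy=0.58, ¬soft=1−0.50=0.50, ¬minor=1−0.18=0.82; AND[min(a, b)] → w = 0.50
R4 (z=60.0): heavy=0.58, none=0.34; AND[min(a, b)] → w = 0.34
Weighted average = (0.67·16.0 + 0.82·17.0 + 0.50·8.5 + 0.34·60.0) / (0.67 + 0.82 + 0.50 + 0.34)
  = 49.3100 / 2.3300 = 21.16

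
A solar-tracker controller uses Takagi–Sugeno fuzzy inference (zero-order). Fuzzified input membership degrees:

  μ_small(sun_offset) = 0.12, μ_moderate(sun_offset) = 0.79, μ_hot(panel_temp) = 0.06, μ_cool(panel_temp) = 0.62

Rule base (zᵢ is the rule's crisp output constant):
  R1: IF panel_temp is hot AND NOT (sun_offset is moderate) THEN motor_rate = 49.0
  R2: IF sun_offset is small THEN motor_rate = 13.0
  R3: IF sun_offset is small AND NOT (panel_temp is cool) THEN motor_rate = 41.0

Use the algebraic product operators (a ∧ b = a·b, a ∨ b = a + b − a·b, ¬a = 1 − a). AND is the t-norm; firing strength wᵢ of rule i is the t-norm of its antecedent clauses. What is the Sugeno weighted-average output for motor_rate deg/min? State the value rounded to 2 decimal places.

R1 (z=49.0): hot=0.06, ¬moderate=1−0.79=0.21; AND[a·b] → w = 0.0126
R2 (z=13.0): small=0.12 → w = 0.1200
R3 (z=41.0): small=0.12, ¬cool=1−0.62=0.38; AND[a·b] → w = 0.0456
Weighted average = (0.0126·49.0 + 0.1200·13.0 + 0.0456·41.0) / (0.0126 + 0.1200 + 0.0456)
  = 4.0470 / 0.1782 = 22.71

22.71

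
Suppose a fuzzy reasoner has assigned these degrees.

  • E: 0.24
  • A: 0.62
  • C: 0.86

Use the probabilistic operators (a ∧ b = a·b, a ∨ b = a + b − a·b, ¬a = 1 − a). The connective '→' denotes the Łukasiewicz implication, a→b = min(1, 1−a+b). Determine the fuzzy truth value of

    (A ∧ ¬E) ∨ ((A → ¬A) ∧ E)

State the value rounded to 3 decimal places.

0.568

¬E = 1 − 0.2400 = 0.7600
A ∧ ¬E = a·b on (0.6200, 0.7600) = 0.4712
¬A = 1 − 0.6200 = 0.3800
A → ¬A  [Łukasiewicz: min(1, 1−a+b)] with a=0.6200, b=0.3800 → 0.7600
(A → ¬A) ∧ E = a·b on (0.7600, 0.2400) = 0.1824
(A ∧ ¬E) ∨ ((A → ¬A) ∧ E) = a + b − a·b on (0.4712, 0.1824) = 0.5677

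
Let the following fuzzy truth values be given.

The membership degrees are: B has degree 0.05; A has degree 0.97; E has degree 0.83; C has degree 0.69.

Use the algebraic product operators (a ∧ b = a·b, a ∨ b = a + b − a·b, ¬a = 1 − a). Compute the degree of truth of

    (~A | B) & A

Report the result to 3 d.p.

~A = 1 − 0.9700 = 0.0300
~A | B = a + b − a·b on (0.0300, 0.0500) = 0.0785
(~A | B) & A = a·b on (0.0785, 0.9700) = 0.0761

0.076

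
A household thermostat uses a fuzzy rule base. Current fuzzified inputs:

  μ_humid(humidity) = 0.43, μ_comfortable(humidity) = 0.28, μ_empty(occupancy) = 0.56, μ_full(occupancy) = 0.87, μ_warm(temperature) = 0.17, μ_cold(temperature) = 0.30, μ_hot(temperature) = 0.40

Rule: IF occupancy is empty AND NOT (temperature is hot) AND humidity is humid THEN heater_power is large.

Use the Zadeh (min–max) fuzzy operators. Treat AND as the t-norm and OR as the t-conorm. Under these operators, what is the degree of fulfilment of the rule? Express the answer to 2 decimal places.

0.43

firing strength: empty=0.56, ¬hot=1−0.40=0.60, humid=0.43; AND[min(a, b)] → w = 0.43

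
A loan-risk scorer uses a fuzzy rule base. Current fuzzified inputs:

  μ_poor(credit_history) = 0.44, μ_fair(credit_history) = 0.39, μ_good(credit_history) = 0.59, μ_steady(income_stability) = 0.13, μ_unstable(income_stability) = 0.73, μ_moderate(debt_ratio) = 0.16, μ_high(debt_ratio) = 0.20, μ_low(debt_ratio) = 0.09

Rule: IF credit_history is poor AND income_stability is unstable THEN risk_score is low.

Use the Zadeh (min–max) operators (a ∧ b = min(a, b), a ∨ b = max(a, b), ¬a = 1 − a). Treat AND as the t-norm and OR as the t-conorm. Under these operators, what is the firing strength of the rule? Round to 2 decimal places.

0.44

firing strength: poor=0.44, unstable=0.73; AND[min(a, b)] → w = 0.44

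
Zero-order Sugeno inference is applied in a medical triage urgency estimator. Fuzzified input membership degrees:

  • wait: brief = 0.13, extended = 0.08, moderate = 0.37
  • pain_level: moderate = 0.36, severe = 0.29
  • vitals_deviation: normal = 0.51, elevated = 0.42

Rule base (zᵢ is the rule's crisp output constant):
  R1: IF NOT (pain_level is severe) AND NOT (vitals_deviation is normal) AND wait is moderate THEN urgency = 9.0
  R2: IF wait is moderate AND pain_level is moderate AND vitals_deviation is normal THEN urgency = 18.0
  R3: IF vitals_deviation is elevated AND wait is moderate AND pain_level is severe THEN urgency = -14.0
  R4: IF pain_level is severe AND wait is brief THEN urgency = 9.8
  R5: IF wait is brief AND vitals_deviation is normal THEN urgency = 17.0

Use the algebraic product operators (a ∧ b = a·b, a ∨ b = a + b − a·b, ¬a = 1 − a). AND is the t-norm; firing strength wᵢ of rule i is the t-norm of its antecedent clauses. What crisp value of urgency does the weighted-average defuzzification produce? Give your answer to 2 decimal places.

R1 (z=9.0): ¬severe=1−0.29=0.71, ¬normal=1−0.51=0.49, moderate=0.37; AND[a·b] → w = 0.1287
R2 (z=18.0): moderate=0.37, moderate=0.36, normal=0.51; AND[a·b] → w = 0.0679
R3 (z=-14.0): elevated=0.42, moderate=0.37, severe=0.29; AND[a·b] → w = 0.0451
R4 (z=9.8): severe=0.29, brief=0.13; AND[a·b] → w = 0.0377
R5 (z=17.0): brief=0.13, normal=0.51; AND[a·b] → w = 0.0663
Weighted average = (0.1287·9.0 + 0.0679·18.0 + 0.0451·-14.0 + 0.0377·9.8 + 0.0663·17.0) / (0.1287 + 0.0679 + 0.0451 + 0.0377 + 0.0663)
  = 3.2469 / 0.3457 = 9.39

9.39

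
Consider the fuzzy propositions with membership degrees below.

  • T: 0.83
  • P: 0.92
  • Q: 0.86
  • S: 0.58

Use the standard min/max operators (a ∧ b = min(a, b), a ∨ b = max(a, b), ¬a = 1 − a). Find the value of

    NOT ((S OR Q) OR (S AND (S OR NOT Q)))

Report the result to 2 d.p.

0.14

S OR Q = max(a, b) on (0.58, 0.86) = 0.86
NOT Q = 1 − 0.86 = 0.14
S OR NOT Q = max(a, b) on (0.58, 0.14) = 0.58
S AND (S OR NOT Q) = min(a, b) on (0.58, 0.58) = 0.58
(S OR Q) OR (S AND (S OR NOT Q)) = max(a, b) on (0.86, 0.58) = 0.86
NOT ((S OR Q) OR (S AND (S OR NOT Q))) = 1 − 0.86 = 0.14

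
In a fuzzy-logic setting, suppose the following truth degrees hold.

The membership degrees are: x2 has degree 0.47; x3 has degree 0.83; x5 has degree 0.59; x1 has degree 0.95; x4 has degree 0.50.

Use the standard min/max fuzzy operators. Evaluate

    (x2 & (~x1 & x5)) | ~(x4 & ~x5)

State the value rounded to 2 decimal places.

~x1 = 1 − 0.95 = 0.05
~x1 & x5 = min(a, b) on (0.05, 0.59) = 0.05
x2 & (~x1 & x5) = min(a, b) on (0.47, 0.05) = 0.05
~x5 = 1 − 0.59 = 0.41
x4 & ~x5 = min(a, b) on (0.50, 0.41) = 0.41
~(x4 & ~x5) = 1 − 0.41 = 0.59
(x2 & (~x1 & x5)) | ~(x4 & ~x5) = max(a, b) on (0.05, 0.59) = 0.59

0.59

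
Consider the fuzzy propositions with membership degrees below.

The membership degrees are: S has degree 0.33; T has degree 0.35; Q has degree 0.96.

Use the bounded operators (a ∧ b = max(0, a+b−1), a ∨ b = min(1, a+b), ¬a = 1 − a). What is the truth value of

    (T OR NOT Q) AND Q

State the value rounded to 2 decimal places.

0.35

NOT Q = 1 − 0.96 = 0.04
T OR NOT Q = min(1, a+b) on (0.35, 0.04) = 0.39
(T OR NOT Q) AND Q = max(0, a+b−1) on (0.39, 0.96) = 0.35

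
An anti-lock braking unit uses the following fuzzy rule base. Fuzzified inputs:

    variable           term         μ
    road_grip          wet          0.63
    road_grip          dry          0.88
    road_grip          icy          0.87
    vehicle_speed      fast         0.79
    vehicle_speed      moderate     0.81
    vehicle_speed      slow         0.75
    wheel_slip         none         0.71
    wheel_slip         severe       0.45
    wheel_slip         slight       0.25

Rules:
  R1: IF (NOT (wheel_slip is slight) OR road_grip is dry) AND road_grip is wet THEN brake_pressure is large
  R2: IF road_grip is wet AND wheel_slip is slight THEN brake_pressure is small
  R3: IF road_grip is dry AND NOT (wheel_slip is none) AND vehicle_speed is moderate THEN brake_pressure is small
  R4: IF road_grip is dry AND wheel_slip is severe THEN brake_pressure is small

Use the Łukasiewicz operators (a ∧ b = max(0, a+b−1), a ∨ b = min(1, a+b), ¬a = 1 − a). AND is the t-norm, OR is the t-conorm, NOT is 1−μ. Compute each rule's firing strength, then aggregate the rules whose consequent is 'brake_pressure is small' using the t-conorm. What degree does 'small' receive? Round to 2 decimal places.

0.33

R1: (¬slight=1−0.25=0.75 OR dry=0.88) = 1.00; AND[max(0, a+b−1)] with wet=0.63 → w = 0.63
R2: wet=0.63, slight=0.25; AND[max(0, a+b−1)] → w = 0.00
R3: dry=0.88, ¬none=1−0.71=0.29, moderate=0.81; AND[max(0, a+b−1)] → w = 0.00
R4: dry=0.88, severe=0.45; AND[max(0, a+b−1)] → w = 0.33
Rules with consequent 'small': {R2, R3, R4} → strengths 0.00, 0.00, 0.33
Aggregate via t-conorm [min(1, a+b)]: 0.33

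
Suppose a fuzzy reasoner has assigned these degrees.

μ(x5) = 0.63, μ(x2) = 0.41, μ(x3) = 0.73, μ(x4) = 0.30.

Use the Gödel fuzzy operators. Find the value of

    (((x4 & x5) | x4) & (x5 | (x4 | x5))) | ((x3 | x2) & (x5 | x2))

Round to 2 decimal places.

x4 & x5 = min(a, b) on (0.30, 0.63) = 0.30
(x4 & x5) | x4 = max(a, b) on (0.30, 0.30) = 0.30
x4 | x5 = max(a, b) on (0.30, 0.63) = 0.63
x5 | (x4 | x5) = max(a, b) on (0.63, 0.63) = 0.63
((x4 & x5) | x4) & (x5 | (x4 | x5)) = min(a, b) on (0.30, 0.63) = 0.30
x3 | x2 = max(a, b) on (0.73, 0.41) = 0.73
x5 | x2 = max(a, b) on (0.63, 0.41) = 0.63
(x3 | x2) & (x5 | x2) = min(a, b) on (0.73, 0.63) = 0.63
(((x4 & x5) | x4) & (x5 | (x4 | x5))) | ((x3 | x2) & (x5 | x2)) = max(a, b) on (0.30, 0.63) = 0.63

0.63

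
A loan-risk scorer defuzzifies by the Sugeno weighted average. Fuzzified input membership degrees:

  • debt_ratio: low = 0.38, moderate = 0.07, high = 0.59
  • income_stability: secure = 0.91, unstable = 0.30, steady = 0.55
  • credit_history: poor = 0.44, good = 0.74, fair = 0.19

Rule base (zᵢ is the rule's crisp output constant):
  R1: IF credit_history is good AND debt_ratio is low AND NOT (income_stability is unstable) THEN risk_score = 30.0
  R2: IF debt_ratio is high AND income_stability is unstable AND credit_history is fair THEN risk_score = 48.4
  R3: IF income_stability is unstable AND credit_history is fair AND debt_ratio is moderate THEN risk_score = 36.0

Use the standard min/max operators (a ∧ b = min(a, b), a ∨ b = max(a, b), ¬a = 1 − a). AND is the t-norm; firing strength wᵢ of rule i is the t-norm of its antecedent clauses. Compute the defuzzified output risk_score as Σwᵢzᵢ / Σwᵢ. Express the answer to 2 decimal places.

36.12

R1 (z=30.0): good=0.74, low=0.38, ¬unstable=1−0.30=0.70; AND[min(a, b)] → w = 0.38
R2 (z=48.4): high=0.59, unstable=0.30, fair=0.19; AND[min(a, b)] → w = 0.19
R3 (z=36.0): unstable=0.30, fair=0.19, moderate=0.07; AND[min(a, b)] → w = 0.07
Weighted average = (0.38·30.0 + 0.19·48.4 + 0.07·36.0) / (0.38 + 0.19 + 0.07)
  = 23.1160 / 0.6400 = 36.12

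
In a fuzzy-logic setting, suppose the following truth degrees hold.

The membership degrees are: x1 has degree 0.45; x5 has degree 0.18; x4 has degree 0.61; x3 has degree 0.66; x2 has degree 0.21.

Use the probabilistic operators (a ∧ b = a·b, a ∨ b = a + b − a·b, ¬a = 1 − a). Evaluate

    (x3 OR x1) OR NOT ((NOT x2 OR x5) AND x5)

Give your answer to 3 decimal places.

0.972

x3 OR x1 = a + b − a·b on (0.6600, 0.4500) = 0.8130
NOT x2 = 1 − 0.2100 = 0.7900
NOT x2 OR x5 = a + b − a·b on (0.7900, 0.1800) = 0.8278
(NOT x2 OR x5) AND x5 = a·b on (0.8278, 0.1800) = 0.1490
NOT ((NOT x2 OR x5) AND x5) = 1 − 0.1490 = 0.8510
(x3 OR x1) OR NOT ((NOT x2 OR x5) AND x5) = a + b − a·b on (0.8130, 0.8510) = 0.9721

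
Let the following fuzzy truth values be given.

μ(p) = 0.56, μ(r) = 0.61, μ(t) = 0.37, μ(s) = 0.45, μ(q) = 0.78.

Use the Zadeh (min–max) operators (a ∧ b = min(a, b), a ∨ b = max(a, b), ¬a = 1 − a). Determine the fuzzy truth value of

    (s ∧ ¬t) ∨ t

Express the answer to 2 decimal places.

0.45

¬t = 1 − 0.37 = 0.63
s ∧ ¬t = min(a, b) on (0.45, 0.63) = 0.45
(s ∧ ¬t) ∨ t = max(a, b) on (0.45, 0.37) = 0.45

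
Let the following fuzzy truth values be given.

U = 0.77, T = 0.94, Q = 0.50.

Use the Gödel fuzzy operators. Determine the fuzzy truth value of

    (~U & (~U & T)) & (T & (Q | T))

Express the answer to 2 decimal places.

0.23

~U = 1 − 0.77 = 0.23
~U = 1 − 0.77 = 0.23
~U & T = min(a, b) on (0.23, 0.94) = 0.23
~U & (~U & T) = min(a, b) on (0.23, 0.23) = 0.23
Q | T = max(a, b) on (0.50, 0.94) = 0.94
T & (Q | T) = min(a, b) on (0.94, 0.94) = 0.94
(~U & (~U & T)) & (T & (Q | T)) = min(a, b) on (0.23, 0.94) = 0.23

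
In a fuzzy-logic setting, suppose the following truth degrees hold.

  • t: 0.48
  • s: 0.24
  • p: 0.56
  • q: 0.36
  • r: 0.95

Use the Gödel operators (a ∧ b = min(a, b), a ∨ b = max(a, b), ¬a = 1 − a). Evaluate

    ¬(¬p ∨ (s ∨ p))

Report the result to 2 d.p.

0.44

¬p = 1 − 0.56 = 0.44
s ∨ p = max(a, b) on (0.24, 0.56) = 0.56
¬p ∨ (s ∨ p) = max(a, b) on (0.44, 0.56) = 0.56
¬(¬p ∨ (s ∨ p)) = 1 − 0.56 = 0.44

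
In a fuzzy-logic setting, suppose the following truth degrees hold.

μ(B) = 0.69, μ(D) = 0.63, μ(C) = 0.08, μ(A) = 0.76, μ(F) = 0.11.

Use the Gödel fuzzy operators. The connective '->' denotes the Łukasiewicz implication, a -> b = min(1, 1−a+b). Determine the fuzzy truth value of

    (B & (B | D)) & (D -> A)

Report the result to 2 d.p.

0.69

B | D = max(a, b) on (0.69, 0.63) = 0.69
B & (B | D) = min(a, b) on (0.69, 0.69) = 0.69
D -> A  [Łukasiewicz: min(1, 1−a+b)] with a=0.63, b=0.76 → 1.00
(B & (B | D)) & (D -> A) = min(a, b) on (0.69, 1.00) = 0.69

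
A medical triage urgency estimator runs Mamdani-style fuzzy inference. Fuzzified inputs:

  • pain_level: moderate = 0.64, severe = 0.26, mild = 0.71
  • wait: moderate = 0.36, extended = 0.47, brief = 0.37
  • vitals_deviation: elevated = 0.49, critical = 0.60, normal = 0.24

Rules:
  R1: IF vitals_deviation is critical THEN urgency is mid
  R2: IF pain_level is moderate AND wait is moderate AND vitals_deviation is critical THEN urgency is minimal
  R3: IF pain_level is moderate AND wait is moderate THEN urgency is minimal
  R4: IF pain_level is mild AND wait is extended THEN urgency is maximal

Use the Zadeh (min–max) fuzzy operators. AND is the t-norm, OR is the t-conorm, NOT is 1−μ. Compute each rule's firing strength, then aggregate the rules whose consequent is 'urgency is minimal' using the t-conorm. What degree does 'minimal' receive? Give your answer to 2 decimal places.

0.36

R1: critical=0.60 → w = 0.60
R2: moderate=0.64, moderate=0.36, critical=0.60; AND[min(a, b)] → w = 0.36
R3: moderate=0.64, moderate=0.36; AND[min(a, b)] → w = 0.36
R4: mild=0.71, extended=0.47; AND[min(a, b)] → w = 0.47
Rules with consequent 'minimal': {R2, R3} → strengths 0.36, 0.36
Aggregate via t-conorm [max(a, b)]: 0.36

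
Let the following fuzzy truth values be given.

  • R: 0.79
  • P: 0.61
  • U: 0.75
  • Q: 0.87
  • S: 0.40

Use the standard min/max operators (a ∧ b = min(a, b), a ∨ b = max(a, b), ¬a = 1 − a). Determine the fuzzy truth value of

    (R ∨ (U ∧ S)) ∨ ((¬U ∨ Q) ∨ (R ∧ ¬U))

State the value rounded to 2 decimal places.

U ∧ S = min(a, b) on (0.75, 0.40) = 0.40
R ∨ (U ∧ S) = max(a, b) on (0.79, 0.40) = 0.79
¬U = 1 − 0.75 = 0.25
¬U ∨ Q = max(a, b) on (0.25, 0.87) = 0.87
¬U = 1 − 0.75 = 0.25
R ∧ ¬U = min(a, b) on (0.79, 0.25) = 0.25
(¬U ∨ Q) ∨ (R ∧ ¬U) = max(a, b) on (0.87, 0.25) = 0.87
(R ∨ (U ∧ S)) ∨ ((¬U ∨ Q) ∨ (R ∧ ¬U)) = max(a, b) on (0.79, 0.87) = 0.87

0.87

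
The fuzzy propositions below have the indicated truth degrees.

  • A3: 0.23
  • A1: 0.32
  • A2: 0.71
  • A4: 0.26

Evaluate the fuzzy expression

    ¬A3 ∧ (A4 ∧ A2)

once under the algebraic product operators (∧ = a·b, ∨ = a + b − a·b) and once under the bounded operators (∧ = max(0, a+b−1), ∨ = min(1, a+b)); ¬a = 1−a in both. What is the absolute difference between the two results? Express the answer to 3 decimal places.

0.142

Under algebraic product:
  ¬A3 = 1 − 0.2300 = 0.7700
  A4 ∧ A2 = a·b on (0.2600, 0.7100) = 0.1846
  ¬A3 ∧ (A4 ∧ A2) = a·b on (0.7700, 0.1846) = 0.1421
  → value = 0.1421
Under bounded:
  ¬A3 = 1 − 0.23 = 0.77
  A4 ∧ A2 = max(0, a+b−1) on (0.26, 0.71) = 0.00
  ¬A3 ∧ (A4 ∧ A2) = max(0, a+b−1) on (0.77, 0.00) = 0.00
  → value = 0.0000
|0.1421 − 0.0000| = 0.142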